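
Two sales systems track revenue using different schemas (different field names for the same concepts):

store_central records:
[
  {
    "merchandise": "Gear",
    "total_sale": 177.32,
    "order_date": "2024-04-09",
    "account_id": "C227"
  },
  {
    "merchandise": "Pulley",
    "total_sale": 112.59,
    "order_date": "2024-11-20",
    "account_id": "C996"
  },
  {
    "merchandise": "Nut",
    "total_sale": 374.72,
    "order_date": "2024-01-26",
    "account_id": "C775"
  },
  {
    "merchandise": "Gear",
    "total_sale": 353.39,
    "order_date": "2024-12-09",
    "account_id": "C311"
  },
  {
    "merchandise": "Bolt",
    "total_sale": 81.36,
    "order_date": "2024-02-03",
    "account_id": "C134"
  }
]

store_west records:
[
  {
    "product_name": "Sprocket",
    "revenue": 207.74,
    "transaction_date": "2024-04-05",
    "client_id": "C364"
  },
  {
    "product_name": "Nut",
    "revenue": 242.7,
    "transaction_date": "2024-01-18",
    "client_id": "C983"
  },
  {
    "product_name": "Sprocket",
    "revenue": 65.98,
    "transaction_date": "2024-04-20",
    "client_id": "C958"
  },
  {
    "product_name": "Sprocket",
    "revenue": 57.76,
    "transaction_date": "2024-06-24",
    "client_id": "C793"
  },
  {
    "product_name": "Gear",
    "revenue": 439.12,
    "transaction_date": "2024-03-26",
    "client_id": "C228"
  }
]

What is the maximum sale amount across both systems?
439.12

Reconcile: "total_sale" (store_central) = "revenue" (store_west) = sale amount

Maximum in store_central: 374.72
Maximum in store_west: 439.12

Overall maximum: max(374.72, 439.12) = 439.12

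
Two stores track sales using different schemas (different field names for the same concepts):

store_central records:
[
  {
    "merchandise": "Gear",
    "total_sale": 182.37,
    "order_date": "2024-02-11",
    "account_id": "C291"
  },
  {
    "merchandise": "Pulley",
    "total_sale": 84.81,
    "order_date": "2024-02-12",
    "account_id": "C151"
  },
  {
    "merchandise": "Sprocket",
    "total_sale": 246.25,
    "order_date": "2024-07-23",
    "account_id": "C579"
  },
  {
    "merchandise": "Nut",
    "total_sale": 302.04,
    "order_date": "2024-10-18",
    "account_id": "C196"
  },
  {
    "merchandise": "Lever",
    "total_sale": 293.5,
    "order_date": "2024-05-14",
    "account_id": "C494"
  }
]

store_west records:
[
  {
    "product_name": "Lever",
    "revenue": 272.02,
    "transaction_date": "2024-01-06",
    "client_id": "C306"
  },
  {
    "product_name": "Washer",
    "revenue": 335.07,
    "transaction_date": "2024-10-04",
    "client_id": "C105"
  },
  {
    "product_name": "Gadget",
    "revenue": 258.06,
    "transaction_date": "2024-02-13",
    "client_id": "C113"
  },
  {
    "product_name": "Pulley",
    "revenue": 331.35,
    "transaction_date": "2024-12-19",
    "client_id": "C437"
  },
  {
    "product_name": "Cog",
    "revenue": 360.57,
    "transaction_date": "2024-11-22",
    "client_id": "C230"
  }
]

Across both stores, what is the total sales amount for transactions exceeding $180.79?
2581.23

Schema mapping: "total_sale" (store_central) = "revenue" (store_west) = sale amount

Sum of sales > $180.79 in store_central: 1024.16
Sum of sales > $180.79 in store_west: 1557.07

Total: 1024.16 + 1557.07 = 2581.23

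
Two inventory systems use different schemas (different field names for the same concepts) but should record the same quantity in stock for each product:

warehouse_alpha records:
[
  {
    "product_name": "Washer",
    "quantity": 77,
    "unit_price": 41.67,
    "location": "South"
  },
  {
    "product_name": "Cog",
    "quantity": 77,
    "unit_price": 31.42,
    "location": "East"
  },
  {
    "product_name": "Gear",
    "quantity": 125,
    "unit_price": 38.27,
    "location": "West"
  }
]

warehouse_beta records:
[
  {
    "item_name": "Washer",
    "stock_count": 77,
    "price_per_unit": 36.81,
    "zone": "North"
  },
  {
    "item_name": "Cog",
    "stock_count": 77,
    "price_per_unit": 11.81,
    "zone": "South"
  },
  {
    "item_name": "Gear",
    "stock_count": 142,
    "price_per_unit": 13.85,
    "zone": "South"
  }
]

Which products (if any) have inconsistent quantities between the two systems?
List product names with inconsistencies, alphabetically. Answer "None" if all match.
Gear

Schema mappings:
- "product_name" (warehouse_alpha) = "item_name" (warehouse_beta) = product name
- "quantity" (warehouse_alpha) = "stock_count" (warehouse_beta) = quantity

Comparison:
  Washer: 77 vs 77 - MATCH
  Cog: 77 vs 77 - MATCH
  Gear: 125 vs 142 - MISMATCH

Products with inconsistencies: Gear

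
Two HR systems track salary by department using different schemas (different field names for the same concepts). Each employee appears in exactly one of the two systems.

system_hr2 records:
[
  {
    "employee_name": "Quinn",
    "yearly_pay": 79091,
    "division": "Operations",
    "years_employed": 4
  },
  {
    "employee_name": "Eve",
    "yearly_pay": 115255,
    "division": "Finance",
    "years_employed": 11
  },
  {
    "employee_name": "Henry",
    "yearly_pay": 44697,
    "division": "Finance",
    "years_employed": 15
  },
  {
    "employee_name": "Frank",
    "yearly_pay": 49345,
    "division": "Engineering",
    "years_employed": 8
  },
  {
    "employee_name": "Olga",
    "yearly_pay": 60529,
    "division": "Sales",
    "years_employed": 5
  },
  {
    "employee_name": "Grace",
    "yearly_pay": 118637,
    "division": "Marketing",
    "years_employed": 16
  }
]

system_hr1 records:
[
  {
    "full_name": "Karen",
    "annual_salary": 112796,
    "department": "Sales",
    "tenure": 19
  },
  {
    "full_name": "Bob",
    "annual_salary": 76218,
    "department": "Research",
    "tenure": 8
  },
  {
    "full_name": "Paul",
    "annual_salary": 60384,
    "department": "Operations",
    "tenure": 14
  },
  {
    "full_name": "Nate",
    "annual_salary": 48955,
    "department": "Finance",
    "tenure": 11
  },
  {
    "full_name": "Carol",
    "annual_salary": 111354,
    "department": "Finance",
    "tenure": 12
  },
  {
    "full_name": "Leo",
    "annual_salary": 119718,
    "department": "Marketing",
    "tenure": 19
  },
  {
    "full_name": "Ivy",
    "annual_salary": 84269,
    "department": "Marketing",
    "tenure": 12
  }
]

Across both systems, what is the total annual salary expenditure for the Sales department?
173325

Schema mappings:
- "division" (system_hr2) = "department" (system_hr1) = department
- "yearly_pay" (system_hr2) = "annual_salary" (system_hr1) = salary

Sales salaries from system_hr2: 60529
Sales salaries from system_hr1: 112796

Total: 60529 + 112796 = 173325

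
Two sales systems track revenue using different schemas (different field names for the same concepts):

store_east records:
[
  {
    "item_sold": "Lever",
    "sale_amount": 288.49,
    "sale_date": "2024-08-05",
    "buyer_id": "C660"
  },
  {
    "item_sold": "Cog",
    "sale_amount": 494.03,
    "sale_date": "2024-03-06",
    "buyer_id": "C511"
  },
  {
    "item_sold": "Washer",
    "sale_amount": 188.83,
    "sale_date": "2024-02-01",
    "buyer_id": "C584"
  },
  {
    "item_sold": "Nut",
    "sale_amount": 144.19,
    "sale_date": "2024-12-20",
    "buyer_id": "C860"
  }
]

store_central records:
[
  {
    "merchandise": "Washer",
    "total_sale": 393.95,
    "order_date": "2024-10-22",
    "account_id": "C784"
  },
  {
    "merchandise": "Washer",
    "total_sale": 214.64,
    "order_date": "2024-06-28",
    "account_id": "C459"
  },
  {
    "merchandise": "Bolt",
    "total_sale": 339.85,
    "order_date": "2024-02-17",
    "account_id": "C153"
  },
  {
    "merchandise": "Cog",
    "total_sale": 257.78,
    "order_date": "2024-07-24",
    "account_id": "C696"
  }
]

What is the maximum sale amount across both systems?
494.03

Reconcile: "sale_amount" (store_east) = "total_sale" (store_central) = sale amount

Maximum in store_east: 494.03
Maximum in store_central: 393.95

Overall maximum: max(494.03, 393.95) = 494.03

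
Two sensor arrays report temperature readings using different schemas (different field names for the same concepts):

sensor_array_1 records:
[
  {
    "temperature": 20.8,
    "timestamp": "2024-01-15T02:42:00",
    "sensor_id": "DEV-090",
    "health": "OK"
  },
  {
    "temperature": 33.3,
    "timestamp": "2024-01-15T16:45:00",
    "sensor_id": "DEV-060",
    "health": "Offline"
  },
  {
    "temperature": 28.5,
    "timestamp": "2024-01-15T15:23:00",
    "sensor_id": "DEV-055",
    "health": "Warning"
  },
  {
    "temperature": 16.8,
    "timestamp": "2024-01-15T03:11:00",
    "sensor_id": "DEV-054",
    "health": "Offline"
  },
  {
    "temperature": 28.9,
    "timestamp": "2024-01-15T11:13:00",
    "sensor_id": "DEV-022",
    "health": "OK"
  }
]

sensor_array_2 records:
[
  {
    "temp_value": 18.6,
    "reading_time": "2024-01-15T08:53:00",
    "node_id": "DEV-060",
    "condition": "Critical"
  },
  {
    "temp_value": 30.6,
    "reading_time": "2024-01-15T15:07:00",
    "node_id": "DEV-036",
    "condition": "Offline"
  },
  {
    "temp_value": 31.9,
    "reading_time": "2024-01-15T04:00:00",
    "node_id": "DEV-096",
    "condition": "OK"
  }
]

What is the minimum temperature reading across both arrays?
16.8

Schema mapping: "temperature" (sensor_array_1) = "temp_value" (sensor_array_2) = temperature reading

Minimum in sensor_array_1: 16.8
Minimum in sensor_array_2: 18.6

Overall minimum: min(16.8, 18.6) = 16.8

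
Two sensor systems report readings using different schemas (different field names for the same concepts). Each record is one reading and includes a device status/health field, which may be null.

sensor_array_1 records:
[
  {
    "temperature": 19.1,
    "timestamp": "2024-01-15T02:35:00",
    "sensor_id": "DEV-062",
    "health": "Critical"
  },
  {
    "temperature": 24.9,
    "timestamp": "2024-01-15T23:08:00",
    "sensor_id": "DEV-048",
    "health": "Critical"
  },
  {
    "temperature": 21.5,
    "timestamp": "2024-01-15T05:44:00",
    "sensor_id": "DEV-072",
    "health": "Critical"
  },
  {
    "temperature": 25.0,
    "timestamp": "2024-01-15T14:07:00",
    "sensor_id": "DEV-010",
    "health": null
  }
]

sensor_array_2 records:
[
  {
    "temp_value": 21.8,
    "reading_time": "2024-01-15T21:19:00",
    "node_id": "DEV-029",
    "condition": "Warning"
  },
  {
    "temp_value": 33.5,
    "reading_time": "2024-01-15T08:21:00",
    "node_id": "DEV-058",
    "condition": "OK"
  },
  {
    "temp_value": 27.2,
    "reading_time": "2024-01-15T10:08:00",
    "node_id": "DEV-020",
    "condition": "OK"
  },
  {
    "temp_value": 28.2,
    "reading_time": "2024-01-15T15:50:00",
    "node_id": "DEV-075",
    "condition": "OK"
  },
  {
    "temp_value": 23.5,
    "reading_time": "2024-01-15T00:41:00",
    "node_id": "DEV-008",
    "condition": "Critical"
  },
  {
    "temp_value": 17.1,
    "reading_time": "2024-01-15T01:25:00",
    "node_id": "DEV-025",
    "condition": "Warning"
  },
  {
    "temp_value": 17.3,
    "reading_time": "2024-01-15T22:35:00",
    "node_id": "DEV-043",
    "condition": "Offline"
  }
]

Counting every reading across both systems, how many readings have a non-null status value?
10

Schema mapping: "health" (sensor_array_1) = "condition" (sensor_array_2) = status

Non-null in sensor_array_1: 3
Non-null in sensor_array_2: 7

Total non-null: 3 + 7 = 10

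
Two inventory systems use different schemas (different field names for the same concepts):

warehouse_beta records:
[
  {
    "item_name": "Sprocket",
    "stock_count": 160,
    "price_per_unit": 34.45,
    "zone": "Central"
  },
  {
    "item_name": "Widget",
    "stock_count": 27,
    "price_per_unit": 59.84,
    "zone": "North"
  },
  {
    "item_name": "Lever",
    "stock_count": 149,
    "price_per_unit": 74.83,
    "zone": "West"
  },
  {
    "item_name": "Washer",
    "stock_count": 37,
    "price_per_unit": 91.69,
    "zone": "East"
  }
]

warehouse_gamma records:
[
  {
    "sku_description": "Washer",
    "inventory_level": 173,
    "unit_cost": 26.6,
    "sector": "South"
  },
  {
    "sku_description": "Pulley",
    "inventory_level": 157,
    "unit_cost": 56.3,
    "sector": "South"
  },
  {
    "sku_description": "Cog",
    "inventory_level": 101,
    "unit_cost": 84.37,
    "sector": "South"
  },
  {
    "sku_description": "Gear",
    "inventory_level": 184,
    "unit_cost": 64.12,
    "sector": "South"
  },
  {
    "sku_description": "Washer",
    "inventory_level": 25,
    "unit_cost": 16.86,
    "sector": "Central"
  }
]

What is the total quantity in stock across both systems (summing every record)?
1013

To reconcile these schemas, identify the field holding the quantity in stock in each system:
1. In warehouse_beta it is "stock_count"
2. In warehouse_gamma it is "inventory_level"

From warehouse_beta: 160 + 27 + 149 + 37 = 373
From warehouse_gamma: 173 + 157 + 101 + 184 + 25 = 640

Total: 373 + 640 = 1013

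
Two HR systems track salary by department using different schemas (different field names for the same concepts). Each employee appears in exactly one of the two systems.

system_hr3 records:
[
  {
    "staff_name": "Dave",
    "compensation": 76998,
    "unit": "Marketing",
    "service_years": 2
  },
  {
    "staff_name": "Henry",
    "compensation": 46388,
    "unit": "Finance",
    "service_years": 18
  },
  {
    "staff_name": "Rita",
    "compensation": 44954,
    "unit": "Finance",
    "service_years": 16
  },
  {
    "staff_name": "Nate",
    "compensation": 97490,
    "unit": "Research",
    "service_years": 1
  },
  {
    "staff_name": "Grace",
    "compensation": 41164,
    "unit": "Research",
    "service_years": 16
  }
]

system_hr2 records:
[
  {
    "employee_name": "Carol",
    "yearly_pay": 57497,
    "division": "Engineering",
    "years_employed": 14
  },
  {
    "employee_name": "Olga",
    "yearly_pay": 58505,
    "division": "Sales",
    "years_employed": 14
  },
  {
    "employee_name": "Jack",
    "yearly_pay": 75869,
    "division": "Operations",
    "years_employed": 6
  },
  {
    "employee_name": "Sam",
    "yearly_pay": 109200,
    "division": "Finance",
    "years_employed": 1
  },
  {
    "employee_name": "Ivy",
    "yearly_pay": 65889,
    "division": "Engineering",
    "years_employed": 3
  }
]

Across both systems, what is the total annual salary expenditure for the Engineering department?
123386

Schema mappings:
- "unit" (system_hr3) = "division" (system_hr2) = department
- "compensation" (system_hr3) = "yearly_pay" (system_hr2) = salary

Engineering salaries from system_hr3: 0
Engineering salaries from system_hr2: 123386

Total: 0 + 123386 = 123386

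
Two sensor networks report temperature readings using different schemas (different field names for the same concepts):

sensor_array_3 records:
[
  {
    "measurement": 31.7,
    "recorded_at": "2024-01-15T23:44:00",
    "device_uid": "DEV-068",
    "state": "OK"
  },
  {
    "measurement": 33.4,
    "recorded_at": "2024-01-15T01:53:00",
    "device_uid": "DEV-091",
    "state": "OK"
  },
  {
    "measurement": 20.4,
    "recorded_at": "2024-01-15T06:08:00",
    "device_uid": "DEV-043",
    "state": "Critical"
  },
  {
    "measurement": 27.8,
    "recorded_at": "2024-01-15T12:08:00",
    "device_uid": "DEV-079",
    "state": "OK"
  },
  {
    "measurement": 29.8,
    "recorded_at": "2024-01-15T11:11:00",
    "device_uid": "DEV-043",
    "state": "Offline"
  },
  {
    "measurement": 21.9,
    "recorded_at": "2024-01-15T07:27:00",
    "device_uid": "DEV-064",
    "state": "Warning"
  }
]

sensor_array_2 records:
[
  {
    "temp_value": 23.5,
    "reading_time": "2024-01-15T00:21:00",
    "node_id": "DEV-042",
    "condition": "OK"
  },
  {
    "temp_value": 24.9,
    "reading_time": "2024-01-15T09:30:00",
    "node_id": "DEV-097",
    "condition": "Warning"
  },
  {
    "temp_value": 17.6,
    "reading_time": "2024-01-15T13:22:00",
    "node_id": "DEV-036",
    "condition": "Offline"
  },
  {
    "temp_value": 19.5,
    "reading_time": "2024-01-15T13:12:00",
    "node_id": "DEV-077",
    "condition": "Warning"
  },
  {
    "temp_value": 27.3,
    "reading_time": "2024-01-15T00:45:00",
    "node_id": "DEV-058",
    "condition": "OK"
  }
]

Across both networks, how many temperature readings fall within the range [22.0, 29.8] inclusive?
5

Schema mapping: "measurement" (sensor_array_3) = "temp_value" (sensor_array_2) = temperature

Readings in [22.0, 29.8] from sensor_array_3: 2
Readings in [22.0, 29.8] from sensor_array_2: 3

Total count: 2 + 3 = 5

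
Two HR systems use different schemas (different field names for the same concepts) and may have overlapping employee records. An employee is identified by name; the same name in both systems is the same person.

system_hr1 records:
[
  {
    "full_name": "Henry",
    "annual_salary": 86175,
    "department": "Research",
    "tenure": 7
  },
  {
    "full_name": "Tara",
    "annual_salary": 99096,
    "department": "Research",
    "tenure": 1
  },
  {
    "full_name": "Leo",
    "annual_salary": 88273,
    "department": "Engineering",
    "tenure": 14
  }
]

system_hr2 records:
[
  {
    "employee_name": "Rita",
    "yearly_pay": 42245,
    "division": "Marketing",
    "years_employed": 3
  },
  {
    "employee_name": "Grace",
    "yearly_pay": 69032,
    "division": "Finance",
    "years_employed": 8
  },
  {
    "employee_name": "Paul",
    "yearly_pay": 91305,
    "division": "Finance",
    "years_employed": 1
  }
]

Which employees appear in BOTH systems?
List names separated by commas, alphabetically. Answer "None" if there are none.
None

Schema mapping: "full_name" (system_hr1) = "employee_name" (system_hr2) = employee name

Names in system_hr1: ['Henry', 'Leo', 'Tara']
Names in system_hr2: ['Grace', 'Paul', 'Rita']

Intersection: None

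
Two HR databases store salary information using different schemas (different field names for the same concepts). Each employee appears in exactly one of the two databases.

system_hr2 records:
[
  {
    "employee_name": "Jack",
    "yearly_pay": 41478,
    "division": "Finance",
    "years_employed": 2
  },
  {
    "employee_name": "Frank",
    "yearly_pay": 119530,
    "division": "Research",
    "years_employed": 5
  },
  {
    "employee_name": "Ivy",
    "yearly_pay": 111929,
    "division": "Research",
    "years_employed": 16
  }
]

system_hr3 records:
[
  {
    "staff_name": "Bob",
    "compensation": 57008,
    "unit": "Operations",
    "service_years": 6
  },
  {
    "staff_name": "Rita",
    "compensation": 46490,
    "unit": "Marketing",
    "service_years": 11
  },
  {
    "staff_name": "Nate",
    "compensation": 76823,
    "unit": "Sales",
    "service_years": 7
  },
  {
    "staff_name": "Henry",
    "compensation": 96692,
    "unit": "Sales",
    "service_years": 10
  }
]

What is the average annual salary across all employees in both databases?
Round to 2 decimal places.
78564.29

Schema mapping: "yearly_pay" (system_hr2) = "compensation" (system_hr3) = annual salary

All salaries: [41478, 119530, 111929, 57008, 46490, 76823, 96692]
Sum: 549950
Count: 7
Average: 549950 / 7 = 78564.29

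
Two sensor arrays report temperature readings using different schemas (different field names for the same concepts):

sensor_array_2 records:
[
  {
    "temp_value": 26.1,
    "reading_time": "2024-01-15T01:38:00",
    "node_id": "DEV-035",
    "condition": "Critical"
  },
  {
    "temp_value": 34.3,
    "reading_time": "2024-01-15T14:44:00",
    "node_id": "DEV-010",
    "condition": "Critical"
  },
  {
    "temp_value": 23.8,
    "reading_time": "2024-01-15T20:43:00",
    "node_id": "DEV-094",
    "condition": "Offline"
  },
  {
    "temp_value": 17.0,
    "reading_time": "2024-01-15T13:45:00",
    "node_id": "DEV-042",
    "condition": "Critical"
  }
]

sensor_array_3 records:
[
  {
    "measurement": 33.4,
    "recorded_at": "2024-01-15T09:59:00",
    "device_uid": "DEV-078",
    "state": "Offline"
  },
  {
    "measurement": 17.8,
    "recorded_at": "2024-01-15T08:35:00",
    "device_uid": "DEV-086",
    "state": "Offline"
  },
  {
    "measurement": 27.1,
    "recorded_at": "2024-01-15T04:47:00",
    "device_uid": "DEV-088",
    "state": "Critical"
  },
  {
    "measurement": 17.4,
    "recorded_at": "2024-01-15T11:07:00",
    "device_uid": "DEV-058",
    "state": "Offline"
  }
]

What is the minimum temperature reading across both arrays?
17.0

Schema mapping: "temp_value" (sensor_array_2) = "measurement" (sensor_array_3) = temperature reading

Minimum in sensor_array_2: 17.0
Minimum in sensor_array_3: 17.4

Overall minimum: min(17.0, 17.4) = 17.0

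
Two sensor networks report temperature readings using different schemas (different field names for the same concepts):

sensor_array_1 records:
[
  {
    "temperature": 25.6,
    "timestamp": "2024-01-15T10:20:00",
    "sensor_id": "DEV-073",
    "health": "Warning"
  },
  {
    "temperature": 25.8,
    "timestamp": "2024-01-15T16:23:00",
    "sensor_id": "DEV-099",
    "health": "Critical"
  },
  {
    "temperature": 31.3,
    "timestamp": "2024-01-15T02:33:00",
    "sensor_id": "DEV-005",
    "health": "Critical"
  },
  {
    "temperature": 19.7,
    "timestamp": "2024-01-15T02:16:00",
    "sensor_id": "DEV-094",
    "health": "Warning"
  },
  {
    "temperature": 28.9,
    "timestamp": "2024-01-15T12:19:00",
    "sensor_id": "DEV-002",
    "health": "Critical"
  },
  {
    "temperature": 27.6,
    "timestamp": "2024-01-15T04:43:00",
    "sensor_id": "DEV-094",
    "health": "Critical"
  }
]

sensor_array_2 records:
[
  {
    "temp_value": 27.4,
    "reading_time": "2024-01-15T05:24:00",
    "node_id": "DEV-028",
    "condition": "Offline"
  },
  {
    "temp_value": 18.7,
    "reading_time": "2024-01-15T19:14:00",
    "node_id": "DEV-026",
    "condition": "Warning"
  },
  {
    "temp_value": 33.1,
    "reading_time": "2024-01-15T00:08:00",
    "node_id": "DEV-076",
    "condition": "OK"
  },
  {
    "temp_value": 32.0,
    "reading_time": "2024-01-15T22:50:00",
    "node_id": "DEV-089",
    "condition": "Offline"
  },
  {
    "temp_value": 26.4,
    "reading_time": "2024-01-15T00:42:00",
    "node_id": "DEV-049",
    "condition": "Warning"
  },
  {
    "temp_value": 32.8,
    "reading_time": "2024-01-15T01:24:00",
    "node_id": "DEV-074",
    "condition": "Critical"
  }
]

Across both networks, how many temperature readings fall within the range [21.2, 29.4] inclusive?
6

Schema mapping: "temperature" (sensor_array_1) = "temp_value" (sensor_array_2) = temperature

Readings in [21.2, 29.4] from sensor_array_1: 4
Readings in [21.2, 29.4] from sensor_array_2: 2

Total count: 4 + 2 = 6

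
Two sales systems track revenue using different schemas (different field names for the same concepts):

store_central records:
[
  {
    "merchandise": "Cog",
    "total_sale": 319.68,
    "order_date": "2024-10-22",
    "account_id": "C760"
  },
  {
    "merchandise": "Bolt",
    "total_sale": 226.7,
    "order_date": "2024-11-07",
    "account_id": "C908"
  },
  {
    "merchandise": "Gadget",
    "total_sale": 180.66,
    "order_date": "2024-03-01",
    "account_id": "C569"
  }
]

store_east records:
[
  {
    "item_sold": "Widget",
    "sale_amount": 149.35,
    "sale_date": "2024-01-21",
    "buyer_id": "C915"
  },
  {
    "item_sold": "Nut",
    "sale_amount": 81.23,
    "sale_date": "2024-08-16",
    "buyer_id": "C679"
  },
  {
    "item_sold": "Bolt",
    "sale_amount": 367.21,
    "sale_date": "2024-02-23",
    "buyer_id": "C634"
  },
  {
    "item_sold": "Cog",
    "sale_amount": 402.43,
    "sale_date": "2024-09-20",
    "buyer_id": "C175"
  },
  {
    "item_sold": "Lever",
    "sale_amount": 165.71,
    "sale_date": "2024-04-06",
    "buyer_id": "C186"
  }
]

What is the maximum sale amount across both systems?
402.43

Reconcile: "total_sale" (store_central) = "sale_amount" (store_east) = sale amount

Maximum in store_central: 319.68
Maximum in store_east: 402.43

Overall maximum: max(319.68, 402.43) = 402.43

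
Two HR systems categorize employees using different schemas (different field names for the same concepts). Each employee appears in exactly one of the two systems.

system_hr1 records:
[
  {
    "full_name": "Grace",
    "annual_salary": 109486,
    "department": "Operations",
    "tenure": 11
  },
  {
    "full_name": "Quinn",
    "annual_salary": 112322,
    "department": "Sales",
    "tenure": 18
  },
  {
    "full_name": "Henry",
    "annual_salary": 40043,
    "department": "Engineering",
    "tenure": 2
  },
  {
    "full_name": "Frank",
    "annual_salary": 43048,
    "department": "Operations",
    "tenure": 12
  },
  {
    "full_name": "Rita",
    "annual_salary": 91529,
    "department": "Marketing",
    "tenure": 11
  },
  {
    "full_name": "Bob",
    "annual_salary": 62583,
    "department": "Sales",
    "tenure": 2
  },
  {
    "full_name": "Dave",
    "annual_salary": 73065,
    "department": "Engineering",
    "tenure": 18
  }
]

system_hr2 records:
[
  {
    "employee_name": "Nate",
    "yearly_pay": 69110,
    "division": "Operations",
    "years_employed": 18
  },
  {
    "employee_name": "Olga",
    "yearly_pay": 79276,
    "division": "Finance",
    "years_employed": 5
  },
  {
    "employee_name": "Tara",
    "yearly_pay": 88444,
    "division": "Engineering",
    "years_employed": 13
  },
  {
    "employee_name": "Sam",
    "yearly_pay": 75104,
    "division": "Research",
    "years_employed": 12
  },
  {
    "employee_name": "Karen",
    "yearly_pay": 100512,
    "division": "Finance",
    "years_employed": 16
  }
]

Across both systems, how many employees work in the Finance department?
2

Schema mapping: "department" (system_hr1) = "division" (system_hr2) = department

Finance employees in system_hr1: 0
Finance employees in system_hr2: 2

Total in Finance: 0 + 2 = 2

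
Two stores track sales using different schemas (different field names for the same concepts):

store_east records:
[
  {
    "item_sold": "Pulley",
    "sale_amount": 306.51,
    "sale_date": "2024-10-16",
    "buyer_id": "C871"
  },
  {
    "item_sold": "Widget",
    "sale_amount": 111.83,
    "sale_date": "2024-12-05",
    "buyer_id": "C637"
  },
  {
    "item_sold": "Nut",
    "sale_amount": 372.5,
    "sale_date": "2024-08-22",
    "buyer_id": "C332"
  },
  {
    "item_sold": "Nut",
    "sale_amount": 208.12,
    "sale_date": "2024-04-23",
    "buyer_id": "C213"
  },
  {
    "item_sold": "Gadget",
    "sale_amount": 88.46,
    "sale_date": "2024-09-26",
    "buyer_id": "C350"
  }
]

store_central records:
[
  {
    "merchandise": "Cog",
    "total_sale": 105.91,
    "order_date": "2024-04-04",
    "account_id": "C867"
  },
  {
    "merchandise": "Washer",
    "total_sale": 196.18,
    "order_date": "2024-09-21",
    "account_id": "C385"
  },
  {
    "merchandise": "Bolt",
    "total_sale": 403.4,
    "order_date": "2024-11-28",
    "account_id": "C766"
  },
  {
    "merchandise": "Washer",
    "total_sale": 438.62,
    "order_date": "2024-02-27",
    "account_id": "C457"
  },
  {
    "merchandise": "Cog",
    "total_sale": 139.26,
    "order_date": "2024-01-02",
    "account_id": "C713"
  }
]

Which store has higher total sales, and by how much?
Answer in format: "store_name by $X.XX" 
store_central by $195.95

Schema mapping: "sale_amount" (store_east) = "total_sale" (store_central) = sale amount

Total for store_east: 1087.42
Total for store_central: 1283.37

Difference: |1087.42 - 1283.37| = 195.95
store_central has higher sales by $195.95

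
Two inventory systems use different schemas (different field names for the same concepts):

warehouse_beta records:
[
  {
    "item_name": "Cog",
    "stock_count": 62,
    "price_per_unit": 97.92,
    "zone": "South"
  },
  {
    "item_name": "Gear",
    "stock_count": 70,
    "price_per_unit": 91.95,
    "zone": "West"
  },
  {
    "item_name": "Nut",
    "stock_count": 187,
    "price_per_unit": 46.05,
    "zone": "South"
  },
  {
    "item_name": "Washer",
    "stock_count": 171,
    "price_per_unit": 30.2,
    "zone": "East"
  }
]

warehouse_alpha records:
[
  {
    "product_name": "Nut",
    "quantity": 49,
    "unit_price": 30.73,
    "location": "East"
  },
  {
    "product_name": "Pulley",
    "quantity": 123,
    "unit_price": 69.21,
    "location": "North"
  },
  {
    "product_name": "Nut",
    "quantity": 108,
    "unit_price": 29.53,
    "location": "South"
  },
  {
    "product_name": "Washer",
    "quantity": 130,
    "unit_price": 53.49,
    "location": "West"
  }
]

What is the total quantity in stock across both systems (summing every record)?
900

To reconcile these schemas, identify the field holding the quantity in stock in each system:
1. In warehouse_beta it is "stock_count"
2. In warehouse_alpha it is "quantity"

From warehouse_beta: 62 + 70 + 187 + 171 = 490
From warehouse_alpha: 49 + 123 + 108 + 130 = 410

Total: 490 + 410 = 900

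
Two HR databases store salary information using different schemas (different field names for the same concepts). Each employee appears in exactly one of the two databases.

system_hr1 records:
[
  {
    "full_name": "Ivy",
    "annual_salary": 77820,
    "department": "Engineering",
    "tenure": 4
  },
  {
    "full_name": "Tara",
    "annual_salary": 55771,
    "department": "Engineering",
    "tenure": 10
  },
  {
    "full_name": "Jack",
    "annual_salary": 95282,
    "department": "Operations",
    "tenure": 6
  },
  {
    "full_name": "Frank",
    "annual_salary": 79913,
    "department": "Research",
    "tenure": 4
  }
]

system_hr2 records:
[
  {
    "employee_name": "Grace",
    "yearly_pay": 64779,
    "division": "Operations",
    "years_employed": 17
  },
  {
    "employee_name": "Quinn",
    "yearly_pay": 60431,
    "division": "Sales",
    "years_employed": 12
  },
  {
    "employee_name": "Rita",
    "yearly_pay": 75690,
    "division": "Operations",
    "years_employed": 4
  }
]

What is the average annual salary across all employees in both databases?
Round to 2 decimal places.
72812.29

Schema mapping: "annual_salary" (system_hr1) = "yearly_pay" (system_hr2) = annual salary

All salaries: [77820, 55771, 95282, 79913, 64779, 60431, 75690]
Sum: 509686
Count: 7
Average: 509686 / 7 = 72812.29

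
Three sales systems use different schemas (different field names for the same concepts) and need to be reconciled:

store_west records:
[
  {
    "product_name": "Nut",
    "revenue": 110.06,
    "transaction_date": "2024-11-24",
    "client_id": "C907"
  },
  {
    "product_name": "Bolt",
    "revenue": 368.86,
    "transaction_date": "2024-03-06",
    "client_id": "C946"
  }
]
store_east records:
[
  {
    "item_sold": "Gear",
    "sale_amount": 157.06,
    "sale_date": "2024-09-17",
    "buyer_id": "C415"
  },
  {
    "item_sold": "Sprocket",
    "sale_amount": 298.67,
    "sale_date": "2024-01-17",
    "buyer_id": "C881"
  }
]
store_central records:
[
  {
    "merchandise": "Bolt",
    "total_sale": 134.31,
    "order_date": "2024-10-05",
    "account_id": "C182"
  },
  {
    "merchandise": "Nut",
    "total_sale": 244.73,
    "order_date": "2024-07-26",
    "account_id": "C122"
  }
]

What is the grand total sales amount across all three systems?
1313.69

Schema reconciliation - all amount fields map to sale amount:

store_west (revenue): 478.92
store_east (sale_amount): 455.73
store_central (total_sale): 379.04

Grand total: 1313.69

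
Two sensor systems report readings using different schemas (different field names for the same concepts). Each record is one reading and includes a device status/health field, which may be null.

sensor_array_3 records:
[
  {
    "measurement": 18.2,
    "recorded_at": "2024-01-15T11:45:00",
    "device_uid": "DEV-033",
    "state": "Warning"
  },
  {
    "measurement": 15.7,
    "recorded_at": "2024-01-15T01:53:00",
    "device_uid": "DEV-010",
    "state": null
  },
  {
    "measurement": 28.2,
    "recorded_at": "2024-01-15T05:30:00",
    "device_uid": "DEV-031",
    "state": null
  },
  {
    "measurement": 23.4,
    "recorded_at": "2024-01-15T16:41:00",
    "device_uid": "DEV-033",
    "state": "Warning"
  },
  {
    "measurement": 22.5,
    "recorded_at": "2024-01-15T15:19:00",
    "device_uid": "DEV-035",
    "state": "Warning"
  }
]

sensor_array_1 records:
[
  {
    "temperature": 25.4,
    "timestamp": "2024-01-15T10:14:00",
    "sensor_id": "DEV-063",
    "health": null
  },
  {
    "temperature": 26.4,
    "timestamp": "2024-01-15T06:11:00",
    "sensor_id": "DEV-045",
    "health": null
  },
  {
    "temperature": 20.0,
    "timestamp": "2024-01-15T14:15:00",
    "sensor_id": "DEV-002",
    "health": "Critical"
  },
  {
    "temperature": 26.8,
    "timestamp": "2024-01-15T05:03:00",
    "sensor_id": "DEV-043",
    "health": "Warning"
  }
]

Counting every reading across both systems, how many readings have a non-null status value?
5

Schema mapping: "state" (sensor_array_3) = "health" (sensor_array_1) = status

Non-null in sensor_array_3: 3
Non-null in sensor_array_1: 2

Total non-null: 3 + 2 = 5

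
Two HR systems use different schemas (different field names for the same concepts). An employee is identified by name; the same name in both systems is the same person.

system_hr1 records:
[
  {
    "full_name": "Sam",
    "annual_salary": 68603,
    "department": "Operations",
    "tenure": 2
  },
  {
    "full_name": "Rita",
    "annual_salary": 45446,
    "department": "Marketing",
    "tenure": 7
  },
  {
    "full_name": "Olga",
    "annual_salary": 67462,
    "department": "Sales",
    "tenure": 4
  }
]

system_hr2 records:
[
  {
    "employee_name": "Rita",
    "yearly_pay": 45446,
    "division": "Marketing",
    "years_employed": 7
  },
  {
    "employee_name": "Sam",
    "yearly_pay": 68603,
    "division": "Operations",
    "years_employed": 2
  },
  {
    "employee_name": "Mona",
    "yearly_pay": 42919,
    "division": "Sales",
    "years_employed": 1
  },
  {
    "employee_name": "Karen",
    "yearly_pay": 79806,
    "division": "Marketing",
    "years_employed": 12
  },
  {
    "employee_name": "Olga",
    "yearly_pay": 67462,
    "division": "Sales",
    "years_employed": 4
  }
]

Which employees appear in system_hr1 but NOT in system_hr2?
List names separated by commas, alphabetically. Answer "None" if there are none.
None

Schema mapping: "full_name" (system_hr1) = "employee_name" (system_hr2) = employee name

Names in system_hr1: ['Olga', 'Rita', 'Sam']
Names in system_hr2: ['Karen', 'Mona', 'Olga', 'Rita', 'Sam']

In system_hr1 but not system_hr2: None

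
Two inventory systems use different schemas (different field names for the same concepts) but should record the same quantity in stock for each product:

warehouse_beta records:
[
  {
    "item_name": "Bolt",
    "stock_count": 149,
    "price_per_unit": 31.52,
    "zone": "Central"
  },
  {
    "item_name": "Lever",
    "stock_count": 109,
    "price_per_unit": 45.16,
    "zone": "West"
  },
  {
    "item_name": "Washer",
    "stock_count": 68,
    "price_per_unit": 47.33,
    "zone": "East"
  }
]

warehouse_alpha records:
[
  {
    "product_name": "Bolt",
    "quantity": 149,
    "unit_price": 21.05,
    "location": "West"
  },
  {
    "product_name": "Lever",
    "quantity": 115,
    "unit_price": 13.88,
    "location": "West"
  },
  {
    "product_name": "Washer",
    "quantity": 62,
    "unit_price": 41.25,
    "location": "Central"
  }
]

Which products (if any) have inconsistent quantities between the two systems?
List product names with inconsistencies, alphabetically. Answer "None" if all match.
Lever, Washer

Schema mappings:
- "item_name" (warehouse_beta) = "product_name" (warehouse_alpha) = product name
- "stock_count" (warehouse_beta) = "quantity" (warehouse_alpha) = quantity

Comparison:
  Bolt: 149 vs 149 - MATCH
  Lever: 109 vs 115 - MISMATCH
  Washer: 68 vs 62 - MISMATCH

Products with inconsistencies: Lever, Washer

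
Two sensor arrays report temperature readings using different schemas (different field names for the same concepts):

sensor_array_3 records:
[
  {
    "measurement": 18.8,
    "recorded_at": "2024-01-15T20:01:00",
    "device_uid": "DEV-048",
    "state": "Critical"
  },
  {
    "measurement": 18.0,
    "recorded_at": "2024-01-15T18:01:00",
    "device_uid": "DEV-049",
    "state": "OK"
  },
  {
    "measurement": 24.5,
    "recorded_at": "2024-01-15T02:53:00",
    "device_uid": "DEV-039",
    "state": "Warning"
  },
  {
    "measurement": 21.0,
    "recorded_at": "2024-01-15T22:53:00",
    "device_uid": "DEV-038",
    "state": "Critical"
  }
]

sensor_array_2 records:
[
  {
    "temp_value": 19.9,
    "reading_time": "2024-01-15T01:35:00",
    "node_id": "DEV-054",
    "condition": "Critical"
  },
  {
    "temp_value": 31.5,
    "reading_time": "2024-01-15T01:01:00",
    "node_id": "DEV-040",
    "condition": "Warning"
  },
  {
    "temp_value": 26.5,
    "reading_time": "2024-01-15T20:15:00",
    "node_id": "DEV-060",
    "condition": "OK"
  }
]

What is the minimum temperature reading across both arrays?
18.0

Schema mapping: "measurement" (sensor_array_3) = "temp_value" (sensor_array_2) = temperature reading

Minimum in sensor_array_3: 18.0
Minimum in sensor_array_2: 19.9

Overall minimum: min(18.0, 19.9) = 18.0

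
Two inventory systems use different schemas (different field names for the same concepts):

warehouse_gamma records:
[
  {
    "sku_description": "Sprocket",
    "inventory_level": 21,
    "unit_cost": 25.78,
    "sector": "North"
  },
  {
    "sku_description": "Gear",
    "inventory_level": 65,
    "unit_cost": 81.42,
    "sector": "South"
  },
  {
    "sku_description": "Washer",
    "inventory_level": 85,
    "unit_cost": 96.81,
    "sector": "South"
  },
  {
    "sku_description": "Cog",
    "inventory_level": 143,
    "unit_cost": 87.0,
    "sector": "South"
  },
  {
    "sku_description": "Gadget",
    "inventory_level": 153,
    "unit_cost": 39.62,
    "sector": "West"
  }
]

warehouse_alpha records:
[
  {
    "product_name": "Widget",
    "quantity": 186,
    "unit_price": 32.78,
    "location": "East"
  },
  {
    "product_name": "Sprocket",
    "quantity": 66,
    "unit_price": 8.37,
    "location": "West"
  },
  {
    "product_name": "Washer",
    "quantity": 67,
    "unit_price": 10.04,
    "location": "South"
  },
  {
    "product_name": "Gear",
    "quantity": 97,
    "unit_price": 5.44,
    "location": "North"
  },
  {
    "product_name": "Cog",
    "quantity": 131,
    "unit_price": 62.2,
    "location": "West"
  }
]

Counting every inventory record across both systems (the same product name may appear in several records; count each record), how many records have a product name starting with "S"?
2

Schema mapping: "sku_description" (warehouse_gamma) = "product_name" (warehouse_alpha) = product name

Records with product name starting with "S" in warehouse_gamma: 1
Records with product name starting with "S" in warehouse_alpha: 1

Total: 1 + 1 = 2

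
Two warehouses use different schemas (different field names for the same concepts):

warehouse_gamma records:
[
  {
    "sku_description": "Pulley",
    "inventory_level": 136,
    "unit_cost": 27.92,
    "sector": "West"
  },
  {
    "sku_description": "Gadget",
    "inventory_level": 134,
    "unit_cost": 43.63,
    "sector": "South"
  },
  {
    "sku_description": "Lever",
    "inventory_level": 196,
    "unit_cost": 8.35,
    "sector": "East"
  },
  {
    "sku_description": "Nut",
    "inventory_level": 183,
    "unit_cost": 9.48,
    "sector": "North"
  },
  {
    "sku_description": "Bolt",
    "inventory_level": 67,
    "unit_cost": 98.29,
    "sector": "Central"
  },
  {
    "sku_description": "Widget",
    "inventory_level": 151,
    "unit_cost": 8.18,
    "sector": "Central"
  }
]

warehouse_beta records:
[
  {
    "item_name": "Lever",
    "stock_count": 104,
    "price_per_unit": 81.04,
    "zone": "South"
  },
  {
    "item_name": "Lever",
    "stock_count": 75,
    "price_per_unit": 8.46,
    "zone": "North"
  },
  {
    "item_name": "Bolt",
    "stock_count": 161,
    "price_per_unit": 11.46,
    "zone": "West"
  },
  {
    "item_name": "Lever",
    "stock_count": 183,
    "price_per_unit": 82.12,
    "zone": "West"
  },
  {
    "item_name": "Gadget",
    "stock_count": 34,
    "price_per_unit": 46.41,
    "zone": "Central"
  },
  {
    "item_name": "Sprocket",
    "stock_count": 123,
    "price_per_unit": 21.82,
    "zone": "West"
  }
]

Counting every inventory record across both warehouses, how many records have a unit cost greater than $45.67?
4

Schema mapping: "unit_cost" (warehouse_gamma) = "price_per_unit" (warehouse_beta) = unit cost

Records > $45.67 in warehouse_gamma: 1
Records > $45.67 in warehouse_beta: 3

Total count: 1 + 3 = 4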